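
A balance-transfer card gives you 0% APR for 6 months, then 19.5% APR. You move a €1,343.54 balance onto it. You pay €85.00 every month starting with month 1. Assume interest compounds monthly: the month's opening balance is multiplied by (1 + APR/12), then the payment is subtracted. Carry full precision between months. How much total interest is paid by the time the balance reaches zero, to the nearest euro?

Promo months 1–6 at r₀ = 0%/12 = 0; months 7+ at r₁ = 19.5%/12 = 0.01625.
After month 6 (no interest yet): B = €1,343.54 − 6·€85.00 = €833.54.
Then at r₁ with €85.00/mo: n₂ = −ln(1 − r₁·B/P)/ln(1+r₁) ≈ 10.77 → 11 more payments.
Total paid = 16·€85.00 + €65.46 = €1,425.46; interest = €1,425.46 − €1,343.54 = €81.92.

€82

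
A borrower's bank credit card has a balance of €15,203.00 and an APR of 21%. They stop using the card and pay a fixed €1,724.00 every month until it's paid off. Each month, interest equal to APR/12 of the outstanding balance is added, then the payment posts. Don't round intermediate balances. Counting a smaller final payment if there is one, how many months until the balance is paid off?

10 months

Monthly rate r = 21%/12 = 1.75% = 0.0175.
Recurrence: B ← B·(1+r) − €1,724.00.
Month 1: interest €266.05; balance after payment €13,745.05.
Month 2: interest €240.54; balance after payment €12,261.59.
Closed form: n = −ln(1 − rB₀/P)/ln(1+r) = −ln(0.84568)/ln(1.0175) ≈ 9.662, so the balance reaches zero during payment 10.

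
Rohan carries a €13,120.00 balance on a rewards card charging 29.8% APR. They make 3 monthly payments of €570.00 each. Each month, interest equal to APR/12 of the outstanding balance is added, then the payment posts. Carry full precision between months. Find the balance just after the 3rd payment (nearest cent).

€12,369.10

Monthly rate r = 29.8%/12 = 2.48333% = 0.0248333.
Each month: B ← B·(1+r) − €570.00.
Month 1: interest €325.81; balance after payment €12,875.81.
Month 2: interest €319.75; balance after payment €12,625.56.
Month 3: interest €313.53; balance after payment €12,369.10.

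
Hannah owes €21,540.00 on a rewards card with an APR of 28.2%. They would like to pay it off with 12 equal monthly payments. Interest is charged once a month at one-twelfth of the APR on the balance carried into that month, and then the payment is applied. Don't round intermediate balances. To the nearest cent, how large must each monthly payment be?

€2,080.85

Monthly rate r = 28.2%/12 = 2.35% = 0.0235.
Level-payment amortization: P = B₀·r / (1 − (1+r)^(−n)) = 21540.00·0.0235 / (1 − 1.0235^(−12)).
Denominator 1 − (1+r)^(−12) = 0.243261489.
P = 506.19 / 0.243261489 ≈ 2080.85.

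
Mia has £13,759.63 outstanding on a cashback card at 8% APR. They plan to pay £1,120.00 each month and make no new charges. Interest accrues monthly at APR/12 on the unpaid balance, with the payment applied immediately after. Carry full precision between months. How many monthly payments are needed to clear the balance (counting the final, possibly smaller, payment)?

13 payments

Monthly rate r = 8%/12 = 0.666667% = 0.00666667.
Recurrence: B ← B·(1+r) − £1,120.00.
Month 1: interest £91.73; balance after payment £12,731.36.
Month 2: interest £84.88; balance after payment £11,696.24.
Closed form: n = −ln(1 − rB₀/P)/ln(1+r) = −ln(0.9181)/ln(1.00667) ≈ 12.860, so the balance reaches zero during payment 13.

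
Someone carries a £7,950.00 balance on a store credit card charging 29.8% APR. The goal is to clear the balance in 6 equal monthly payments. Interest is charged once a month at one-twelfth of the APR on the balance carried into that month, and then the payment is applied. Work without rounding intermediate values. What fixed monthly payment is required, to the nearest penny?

Monthly rate r = 29.8%/12 = 2.48333% = 0.0248333.
Level-payment amortization: P = B₀·r / (1 − (1+r)^(−n)) = 7950.00·0.0248333 / (1 − 1.02483^(−6)).
Denominator 1 − (1+r)^(−6) = 0.13686139.
P = 197.425 / 0.13686139 ≈ 1442.52.

£1,442.52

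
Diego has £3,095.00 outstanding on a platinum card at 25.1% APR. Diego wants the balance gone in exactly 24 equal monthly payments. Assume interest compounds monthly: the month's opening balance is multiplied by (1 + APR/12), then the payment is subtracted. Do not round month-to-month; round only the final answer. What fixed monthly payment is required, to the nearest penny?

£165.34

Monthly rate r = 25.1%/12 = 2.09167% = 0.0209167.
Level-payment amortization: P = B₀·r / (1 − (1+r)^(−n)) = 3095.00·0.0209167 / (1 − 1.02092^(−24)).
Denominator 1 − (1+r)^(−24) = 0.391538718.
P = 64.7371 / 0.391538718 ≈ 165.34.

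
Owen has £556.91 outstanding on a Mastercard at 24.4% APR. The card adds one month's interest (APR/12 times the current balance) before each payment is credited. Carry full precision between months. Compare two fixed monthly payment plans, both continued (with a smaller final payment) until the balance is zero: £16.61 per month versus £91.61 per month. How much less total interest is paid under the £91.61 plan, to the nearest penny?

Monthly rate r = 24.4%/12 = 2.03333% = 0.0203333.
At £16.61/mo: n = ⌈−ln(1 − rB₀/P)/ln(1+r)⌉ = 57 payments (last £14.60); total interest = total paid − £556.91 = £387.85.
At £91.61/mo: 7 payments (last £51.05); total interest £43.80.
Interest saved = £387.85 − £43.80 = £344.05.

£344.05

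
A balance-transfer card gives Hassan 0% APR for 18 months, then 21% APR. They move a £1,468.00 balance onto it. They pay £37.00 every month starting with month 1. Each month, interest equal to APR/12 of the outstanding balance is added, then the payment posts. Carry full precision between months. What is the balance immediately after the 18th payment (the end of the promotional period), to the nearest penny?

£802.00

Promo months 1–18 at r₀ = 0%/12 = 0; months 19+ at r₁ = 21%/12 = 0.0175.
After month 18 (no interest yet): B = £1,468.00 − 18·£37.00 = £802.00.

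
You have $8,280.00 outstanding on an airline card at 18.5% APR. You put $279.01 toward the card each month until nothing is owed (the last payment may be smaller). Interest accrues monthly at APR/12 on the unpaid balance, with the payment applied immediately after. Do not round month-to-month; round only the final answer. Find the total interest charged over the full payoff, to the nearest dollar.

$2,874

Monthly rate r = 18.5%/12 = 1.54167% = 0.0154167.
Payoff takes n = ⌈−ln(1 − rB₀/P)/ln(1+r)⌉ = ⌈39.975⌉ = 40 payments; the last is $272.22.
Total paid = 39·$279.01 + $272.22 = $11,153.61.
Total interest = total paid − principal = $11,153.61 − $8,280.00 = $2,873.61.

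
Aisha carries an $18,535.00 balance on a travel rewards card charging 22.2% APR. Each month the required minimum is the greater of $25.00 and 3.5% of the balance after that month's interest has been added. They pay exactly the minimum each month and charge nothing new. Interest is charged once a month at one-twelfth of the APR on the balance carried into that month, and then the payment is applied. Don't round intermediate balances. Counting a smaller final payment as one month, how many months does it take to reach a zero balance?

Monthly rate r = 22.2%/12 = 1.85% = 0.0185.
While 3.5% of the post-interest balance exceeds $25.00, each month B ← (B·(1+r))·(1 − 0.035), i.e. B shrinks by the factor (1+r)·0.965 = 0.98285.
This holds for months 1–190. Entering month 191 the balance is $693.07; 3.5% of the post-interest balance is now below $25.00, so the flat $25.00 minimum applies from here.
From month 191 a fixed $25.00 at rate r clears $693.07 in 40 more payments. Total: 190 + 40 = 230 months.

230 months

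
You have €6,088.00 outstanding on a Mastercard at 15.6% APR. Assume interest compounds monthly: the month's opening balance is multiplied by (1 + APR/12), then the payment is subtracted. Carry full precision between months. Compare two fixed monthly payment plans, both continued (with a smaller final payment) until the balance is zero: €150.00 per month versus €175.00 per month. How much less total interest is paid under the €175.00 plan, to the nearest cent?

Monthly rate r = 15.6%/12 = 1.3% = 0.013.
At €150.00/mo: n = ⌈−ln(1 − rB₀/P)/ln(1+r)⌉ = 59 payments (last €9.87); total interest = total paid − €6,088.00 = €2,621.87.
At €175.00/mo: 47 payments (last €105.85); total interest €2,067.85.
Interest saved = €2,621.87 − €2,067.85 = €554.02.

€554.02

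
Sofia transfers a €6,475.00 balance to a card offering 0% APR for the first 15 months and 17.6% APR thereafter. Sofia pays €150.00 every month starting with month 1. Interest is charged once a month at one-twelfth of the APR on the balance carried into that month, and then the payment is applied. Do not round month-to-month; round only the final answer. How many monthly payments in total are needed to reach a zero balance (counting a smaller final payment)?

Promo months 1–15 at r₀ = 0%/12 = 0; months 16+ at r₁ = 17.6%/12 = 0.0146667.
After month 15 (no interest yet): B = €6,475.00 − 15·€150.00 = €4,225.00.
Then at r₁ with €150.00/mo: n₂ = −ln(1 − r₁·B/P)/ln(1+r₁) ≈ 36.60 → 37 more payments.

52 payments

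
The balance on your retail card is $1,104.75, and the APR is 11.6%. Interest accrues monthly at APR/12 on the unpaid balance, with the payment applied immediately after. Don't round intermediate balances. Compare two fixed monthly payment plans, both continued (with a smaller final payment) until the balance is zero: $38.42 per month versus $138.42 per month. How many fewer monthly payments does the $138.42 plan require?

Monthly rate r = 11.6%/12 = 0.966667% = 0.00966667.
At $38.42/mo: n = ⌈−ln(1 − rB₀/P)/ln(1+r)⌉ = 34 payments (last $32.80); total interest = total paid − $1,104.75 = $195.91.
At $138.42/mo: 9 payments (last $48.03); total interest $50.64.
Payments saved = 34 − 9 = 25.

25 fewer payments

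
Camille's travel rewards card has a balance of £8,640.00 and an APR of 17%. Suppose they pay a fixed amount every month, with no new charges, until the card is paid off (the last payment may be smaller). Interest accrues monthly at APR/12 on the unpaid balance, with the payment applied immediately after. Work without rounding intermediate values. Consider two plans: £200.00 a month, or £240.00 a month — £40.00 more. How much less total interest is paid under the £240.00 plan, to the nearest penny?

Monthly rate r = 17%/12 = 1.41667% = 0.0141667.
At £200.00/mo: n = ⌈−ln(1 − rB₀/P)/ln(1+r)⌉ = 68 payments (last £60.63); total interest = total paid − £8,640.00 = £4,820.63.
At £240.00/mo: 51 payments (last £170.73); total interest £3,530.73.
Interest saved = £4,820.63 − £3,530.73 = £1,289.90.

£1,289.90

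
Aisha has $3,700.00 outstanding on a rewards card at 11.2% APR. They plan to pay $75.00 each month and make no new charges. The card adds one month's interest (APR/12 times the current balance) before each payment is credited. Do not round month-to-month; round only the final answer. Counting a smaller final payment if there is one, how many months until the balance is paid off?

67 payments

Monthly rate r = 11.2%/12 = 0.933333% = 0.00933333.
Recurrence: B ← B·(1+r) − $75.00.
Month 1: interest $34.53; balance after payment $3,659.53.
Month 2: interest $34.16; balance after payment $3,618.69.
Closed form: n = −ln(1 − rB₀/P)/ln(1+r) = −ln(0.53956)/ln(1.00933) ≈ 66.416, so the balance reaches zero during payment 67.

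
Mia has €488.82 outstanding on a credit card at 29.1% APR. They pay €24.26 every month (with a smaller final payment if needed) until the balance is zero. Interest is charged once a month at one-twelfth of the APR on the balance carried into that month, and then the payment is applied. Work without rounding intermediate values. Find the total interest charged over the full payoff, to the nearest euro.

Monthly rate r = 29.1%/12 = 2.425% = 0.02425.
Payoff takes n = ⌈−ln(1 − rB₀/P)/ln(1+r)⌉ = ⌈27.989⌉ = 28 payments; the last is €24.00.
Total paid = 27·€24.26 + €24.00 = €679.02.
Total interest = total paid − principal = €679.02 − €488.82 = €190.20.

€190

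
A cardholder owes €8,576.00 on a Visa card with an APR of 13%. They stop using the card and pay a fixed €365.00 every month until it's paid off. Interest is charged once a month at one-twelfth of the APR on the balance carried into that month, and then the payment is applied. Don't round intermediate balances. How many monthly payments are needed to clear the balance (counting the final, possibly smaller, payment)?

Monthly rate r = 13%/12 = 1.08333% = 0.0108333.
Recurrence: B ← B·(1+r) − €365.00.
Month 1: interest €92.91; balance after payment €8,303.91.
Month 2: interest €89.96; balance after payment €8,028.87.
Closed form: n = −ln(1 − rB₀/P)/ln(1+r) = −ln(0.74546)/ln(1.01083) ≈ 27.262, so the balance reaches zero during payment 28.

28 payments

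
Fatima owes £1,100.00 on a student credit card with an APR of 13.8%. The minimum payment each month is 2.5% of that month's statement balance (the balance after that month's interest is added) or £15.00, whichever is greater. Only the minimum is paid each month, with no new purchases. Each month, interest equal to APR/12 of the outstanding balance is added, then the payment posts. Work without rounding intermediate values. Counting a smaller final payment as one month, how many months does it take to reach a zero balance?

98 months

Monthly rate r = 13.8%/12 = 1.15% = 0.0115.
While 2.5% of the post-interest balance exceeds £15.00, each month B ← (B·(1+r))·(1 − 0.025), i.e. B shrinks by the factor (1+r)·0.975 = 0.98621.
This holds for months 1–45. Entering month 46 the balance is £588.93; 2.5% of the post-interest balance is now below £15.00, so the flat £15.00 minimum applies from here.
From month 46 a fixed £15.00 at rate r clears £588.93 in 53 more payments. Total: 45 + 53 = 98 months.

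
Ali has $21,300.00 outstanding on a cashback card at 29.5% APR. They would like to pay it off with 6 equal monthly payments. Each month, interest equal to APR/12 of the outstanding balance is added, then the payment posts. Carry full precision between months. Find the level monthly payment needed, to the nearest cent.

Monthly rate r = 29.5%/12 = 2.45833% = 0.0245833.
Level-payment amortization: P = B₀·r / (1 − (1+r)^(−n)) = 21300.00·0.0245833 / (1 − 1.02458^(−6)).
Denominator 1 − (1+r)^(−6) = 0.135596975.
P = 523.625 / 0.135596975 ≈ 3861.63.

$3,861.63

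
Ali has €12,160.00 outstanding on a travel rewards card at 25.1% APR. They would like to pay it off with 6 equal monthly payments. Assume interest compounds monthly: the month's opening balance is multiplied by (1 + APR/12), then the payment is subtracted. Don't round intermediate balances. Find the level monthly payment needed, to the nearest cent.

€2,177.59

Monthly rate r = 25.1%/12 = 2.09167% = 0.0209167.
Level-payment amortization: P = B₀·r / (1 − (1+r)^(−n)) = 12160.00·0.0209167 / (1 − 1.02092^(−6)).
Denominator 1 − (1+r)^(−6) = 0.116801674.
P = 254.347 / 0.116801674 ≈ 2177.59.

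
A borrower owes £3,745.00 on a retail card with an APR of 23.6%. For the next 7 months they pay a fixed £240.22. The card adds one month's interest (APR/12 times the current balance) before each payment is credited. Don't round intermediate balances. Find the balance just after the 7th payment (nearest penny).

£2,507.93

Monthly rate r = 23.6%/12 = 1.96667% = 0.0196667.
Each month: B ← B·(1+r) − £240.22.
Month 1: interest £73.65; balance after payment £3,578.43.
Month 2: interest £70.38; balance after payment £3,408.59.
Month 3: interest £67.04; balance after payment £3,235.40.
Month 4: interest £63.63; balance after payment £3,058.81.
Month 5: interest £60.16; balance after payment £2,878.75.
Month 6: interest £56.62; balance after payment £2,695.14.
Month 7: interest £53.00; balance after payment £2,507.93.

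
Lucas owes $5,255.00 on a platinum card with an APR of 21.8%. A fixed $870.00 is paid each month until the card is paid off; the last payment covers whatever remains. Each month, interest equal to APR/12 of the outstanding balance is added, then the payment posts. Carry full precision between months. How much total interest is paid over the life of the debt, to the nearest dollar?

Monthly rate r = 21.8%/12 = 1.81667% = 0.0181667.
Payoff takes n = ⌈−ln(1 − rB₀/P)/ln(1+r)⌉ = ⌈6.456⌉ = 7 payments; the last is $398.67.
Total paid = 6·$870.00 + $398.67 = $5,618.67.
Total interest = total paid − principal = $5,618.67 − $5,255.00 = $363.67.

$364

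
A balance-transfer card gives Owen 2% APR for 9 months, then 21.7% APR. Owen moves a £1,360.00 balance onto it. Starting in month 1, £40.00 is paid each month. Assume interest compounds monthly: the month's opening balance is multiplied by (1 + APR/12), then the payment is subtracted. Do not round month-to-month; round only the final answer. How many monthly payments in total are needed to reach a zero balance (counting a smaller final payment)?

Promo months 1–9 at r₀ = 2%/12 = 0.00166667; months 10+ at r₁ = 21.7%/12 = 0.0180833.
After month 9: iterate B ← B·(1+r₀) − £40.00 for 9 months → £1,018.13.
Then at r₁ with £40.00/mo: n₂ = −ln(1 − r₁·B/P)/ln(1+r₁) ≈ 34.41 → 35 more payments.

44 months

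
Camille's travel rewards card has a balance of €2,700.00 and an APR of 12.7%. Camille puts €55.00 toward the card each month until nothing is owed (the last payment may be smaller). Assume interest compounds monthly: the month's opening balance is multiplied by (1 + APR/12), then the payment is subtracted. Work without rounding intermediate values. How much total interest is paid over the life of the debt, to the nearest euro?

€1,130

Monthly rate r = 12.7%/12 = 1.05833% = 0.0105833.
Payoff takes n = ⌈−ln(1 − rB₀/P)/ln(1+r)⌉ = ⌈69.628⌉ = 70 payments; the last is €34.60.
Total paid = 69·€55.00 + €34.60 = €3,829.60.
Total interest = total paid − principal = €3,829.60 − €2,700.00 = €1,129.60.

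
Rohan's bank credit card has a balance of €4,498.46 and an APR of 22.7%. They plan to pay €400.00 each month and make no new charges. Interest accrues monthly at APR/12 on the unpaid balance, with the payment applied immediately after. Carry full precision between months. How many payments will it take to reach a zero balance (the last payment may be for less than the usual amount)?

13 payments

Monthly rate r = 22.7%/12 = 1.89167% = 0.0189167.
Recurrence: B ← B·(1+r) − €400.00.
Month 1: interest €85.10; balance after payment €4,183.56.
Month 2: interest €79.14; balance after payment €3,862.69.
Closed form: n = −ln(1 − rB₀/P)/ln(1+r) = −ln(0.78726)/ln(1.01892) ≈ 12.764, so the balance reaches zero during payment 13.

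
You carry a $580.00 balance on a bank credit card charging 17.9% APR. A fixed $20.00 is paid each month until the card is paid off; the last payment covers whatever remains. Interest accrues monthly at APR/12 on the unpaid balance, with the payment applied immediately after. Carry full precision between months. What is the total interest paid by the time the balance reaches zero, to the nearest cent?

$185.45

Monthly rate r = 17.9%/12 = 1.49167% = 0.0149167.
Payoff takes n = ⌈−ln(1 − rB₀/P)/ln(1+r)⌉ = ⌈38.271⌉ = 39 payments; the last is $5.45.
Total paid = 38·$20.00 + $5.45 = $765.45.
Total interest = total paid − principal = $765.45 − $580.00 = $185.45.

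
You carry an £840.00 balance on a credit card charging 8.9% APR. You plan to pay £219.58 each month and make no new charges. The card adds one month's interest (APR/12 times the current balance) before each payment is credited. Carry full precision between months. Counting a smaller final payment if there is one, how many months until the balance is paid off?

Monthly rate r = 8.9%/12 = 0.741667% = 0.00741667.
Recurrence: B ← B·(1+r) − £219.58.
Month 1: interest £6.23; balance after payment £626.65.
Month 2: interest £4.65; balance after payment £411.72.
Month 3: interest £3.05; balance after payment £195.19.
Month 4: interest £1.45; balance after payment £0.00.

4 months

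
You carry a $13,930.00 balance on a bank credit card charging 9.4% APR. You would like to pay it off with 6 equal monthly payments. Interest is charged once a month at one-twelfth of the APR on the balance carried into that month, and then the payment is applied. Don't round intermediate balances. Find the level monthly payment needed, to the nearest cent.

$2,385.73

Monthly rate r = 9.4%/12 = 0.783333% = 0.00783333.
Level-payment amortization: P = B₀·r / (1 − (1+r)^(−n)) = 13930.00·0.00783333 / (1 − 1.00783^(−6)).
Denominator 1 − (1+r)^(−6) = 0.0457378667.
P = 109.118 / 0.0457378667 ≈ 2385.73.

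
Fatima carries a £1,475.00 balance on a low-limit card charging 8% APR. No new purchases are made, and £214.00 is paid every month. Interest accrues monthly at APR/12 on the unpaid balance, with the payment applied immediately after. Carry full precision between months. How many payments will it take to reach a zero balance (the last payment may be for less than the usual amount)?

8 payments

Monthly rate r = 8%/12 = 0.666667% = 0.00666667.
Recurrence: B ← B·(1+r) − £214.00.
Month 1: interest £9.83; balance after payment £1,270.83.
Month 2: interest £8.47; balance after payment £1,065.31.
Closed form: n = −ln(1 − rB₀/P)/ln(1+r) = −ln(0.95405)/ln(1.00667) ≈ 7.079, so the balance reaches zero during payment 8.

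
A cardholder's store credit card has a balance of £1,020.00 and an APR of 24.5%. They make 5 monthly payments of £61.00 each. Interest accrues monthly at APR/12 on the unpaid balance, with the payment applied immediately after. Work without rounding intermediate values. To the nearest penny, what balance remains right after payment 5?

£810.75

Monthly rate r = 24.5%/12 = 2.04167% = 0.0204167.
Each month: B ← B·(1+r) − £61.00.
Month 1: interest £20.82; balance after payment £979.83.
Month 2: interest £20.00; balance after payment £938.83.
Month 3: interest £19.17; balance after payment £897.00.
Month 4: interest £18.31; balance after payment £854.31.
Month 5: interest £17.44; balance after payment £810.75.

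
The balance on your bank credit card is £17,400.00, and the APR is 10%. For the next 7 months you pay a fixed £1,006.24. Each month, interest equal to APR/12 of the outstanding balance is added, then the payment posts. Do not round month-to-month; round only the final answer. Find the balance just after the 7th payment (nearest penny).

Monthly rate r = 10%/12 = 0.833333% = 0.00833333.
Each month: B ← B·(1+r) − £1,006.24.
Month 1: interest £145.00; balance after payment £16,538.76.
Month 2: interest £137.82; balance after payment £15,670.34.
Month 3: interest £130.59; balance after payment £14,794.69.
Month 4: interest £123.29; balance after payment £13,911.74.
Month 5: interest £115.93; balance after payment £13,021.43.
Month 6: interest £108.51; balance after payment £12,123.70.
Month 7: interest £101.03; balance after payment £11,218.49.

£11,218.49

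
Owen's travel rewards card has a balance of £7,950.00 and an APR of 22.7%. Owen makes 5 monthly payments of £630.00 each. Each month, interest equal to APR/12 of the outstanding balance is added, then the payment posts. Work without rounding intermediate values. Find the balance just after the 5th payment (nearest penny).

£5,459.48

Monthly rate r = 22.7%/12 = 1.89167% = 0.0189167.
Each month: B ← B·(1+r) − £630.00.
Month 1: interest £150.39; balance after payment £7,470.39.
Month 2: interest £141.31; balance after payment £6,981.70.
Month 3: interest £132.07; balance after payment £6,483.77.
Month 4: interest £122.65; balance after payment £5,976.42.
Month 5: interest £113.05; balance after payment £5,459.48.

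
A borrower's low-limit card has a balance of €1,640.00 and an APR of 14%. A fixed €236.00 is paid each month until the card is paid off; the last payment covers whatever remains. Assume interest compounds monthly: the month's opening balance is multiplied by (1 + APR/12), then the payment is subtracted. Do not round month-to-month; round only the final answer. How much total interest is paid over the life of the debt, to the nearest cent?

€80.55

Monthly rate r = 14%/12 = 1.16667% = 0.0116667.
Payoff takes n = ⌈−ln(1 − rB₀/P)/ln(1+r)⌉ = ⌈7.289⌉ = 8 payments; the last is €68.55.
Total paid = 7·€236.00 + €68.55 = €1,720.55.
Total interest = total paid − principal = €1,720.55 − €1,640.00 = €80.55.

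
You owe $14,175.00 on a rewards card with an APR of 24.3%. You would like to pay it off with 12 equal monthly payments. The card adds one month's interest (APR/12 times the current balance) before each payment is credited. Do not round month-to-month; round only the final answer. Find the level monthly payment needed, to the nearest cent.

Monthly rate r = 24.3%/12 = 2.025% = 0.02025.
Level-payment amortization: P = B₀·r / (1 − (1+r)^(−n)) = 14175.00·0.02025 / (1 − 1.02025^(−12)).
Denominator 1 − (1+r)^(−12) = 0.213822232.
P = 287.044 / 0.213822232 ≈ 1342.44.

$1,342.44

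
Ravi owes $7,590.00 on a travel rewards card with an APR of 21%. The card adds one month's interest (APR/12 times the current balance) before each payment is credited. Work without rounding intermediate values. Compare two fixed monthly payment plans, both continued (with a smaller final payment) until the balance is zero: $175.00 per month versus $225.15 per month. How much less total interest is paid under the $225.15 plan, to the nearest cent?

Monthly rate r = 21%/12 = 1.75% = 0.0175.
At $175.00/mo: n = ⌈−ln(1 − rB₀/P)/ln(1+r)⌉ = 83 payments (last $3.76); total interest = total paid − $7,590.00 = $6,763.76.
At $225.15/mo: 52 payments (last $87.04); total interest $3,979.69.
Interest saved = $6,763.76 − $3,979.69 = $2,784.07.

$2,784.07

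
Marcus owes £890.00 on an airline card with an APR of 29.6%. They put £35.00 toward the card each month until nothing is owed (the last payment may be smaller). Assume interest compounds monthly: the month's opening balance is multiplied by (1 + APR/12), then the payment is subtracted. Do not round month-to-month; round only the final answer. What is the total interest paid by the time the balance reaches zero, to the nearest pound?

£528

Monthly rate r = 29.6%/12 = 2.46667% = 0.0246667.
Payoff takes n = ⌈−ln(1 − rB₀/P)/ln(1+r)⌉ = ⌈40.497⌉ = 41 payments; the last is £17.52.
Total paid = 40·£35.00 + £17.52 = £1,417.52.
Total interest = total paid − principal = £1,417.52 − £890.00 = £527.52.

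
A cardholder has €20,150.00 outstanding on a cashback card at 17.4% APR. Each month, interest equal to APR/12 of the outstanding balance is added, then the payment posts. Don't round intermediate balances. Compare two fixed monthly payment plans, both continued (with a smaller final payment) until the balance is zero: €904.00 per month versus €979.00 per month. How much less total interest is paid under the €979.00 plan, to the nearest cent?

Monthly rate r = 17.4%/12 = 1.45% = 0.0145.
At €904.00/mo: n = ⌈−ln(1 − rB₀/P)/ln(1+r)⌉ = 28 payments (last €107.07); total interest = total paid − €20,150.00 = €4,365.07.
At €979.00/mo: 25 payments (last €610.37); total interest €3,956.37.
Interest saved = €4,365.07 − €3,956.37 = €408.70.

€408.70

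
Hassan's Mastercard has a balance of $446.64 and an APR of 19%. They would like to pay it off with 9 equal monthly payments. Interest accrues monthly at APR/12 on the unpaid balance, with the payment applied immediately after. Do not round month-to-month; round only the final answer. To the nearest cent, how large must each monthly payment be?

$53.64

Monthly rate r = 19%/12 = 1.58333% = 0.0158333.
Level-payment amortization: P = B₀·r / (1 − (1+r)^(−n)) = 446.64·0.0158333 / (1 − 1.01583^(−9)).
Denominator 1 − (1+r)^(−9) = 0.131843815.
P = 7.0718 / 0.131843815 ≈ 53.64.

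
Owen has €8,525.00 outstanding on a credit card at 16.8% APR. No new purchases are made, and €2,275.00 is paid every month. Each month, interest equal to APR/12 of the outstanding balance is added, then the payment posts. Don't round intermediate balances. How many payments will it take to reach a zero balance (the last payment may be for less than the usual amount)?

Monthly rate r = 16.8%/12 = 1.4% = 0.014.
Recurrence: B ← B·(1+r) − €2,275.00.
Month 1: interest €119.35; balance after payment €6,369.35.
Month 2: interest €89.17; balance after payment €4,183.52.
Month 3: interest €58.57; balance after payment €1,967.09.
Month 4: interest €27.54; balance after payment €0.00.

4 payments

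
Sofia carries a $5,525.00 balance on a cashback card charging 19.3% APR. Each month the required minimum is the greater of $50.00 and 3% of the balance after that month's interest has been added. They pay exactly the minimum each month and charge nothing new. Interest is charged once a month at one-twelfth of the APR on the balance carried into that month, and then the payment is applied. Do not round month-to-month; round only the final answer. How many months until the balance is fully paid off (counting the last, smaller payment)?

Monthly rate r = 19.3%/12 = 1.60833% = 0.0160833.
While 3% of the post-interest balance exceeds $50.00, each month B ← (B·(1+r))·(1 − 0.03), i.e. B shrinks by the factor (1+r)·0.97 = 0.9856.
This holds for months 1–84. Entering month 85 the balance is $1,633.89; 3% of the post-interest balance is now below $50.00, so the flat $50.00 minimum applies from here.
From month 85 a fixed $50.00 at rate r clears $1,633.89 in 47 more payments. Total: 84 + 47 = 131 months.

131 months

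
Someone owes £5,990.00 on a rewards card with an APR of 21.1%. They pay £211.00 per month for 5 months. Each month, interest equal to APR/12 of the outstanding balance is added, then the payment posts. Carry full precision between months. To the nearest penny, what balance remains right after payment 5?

£5,442.71

Monthly rate r = 21.1%/12 = 1.75833% = 0.0175833.
Each month: B ← B·(1+r) − £211.00.
Month 1: interest £105.32; balance after payment £5,884.32.
Month 2: interest £103.47; balance after payment £5,776.79.
Month 3: interest £101.58; balance after payment £5,667.37.
Month 4: interest £99.65; balance after payment £5,556.02.
Month 5: interest £97.69; balance after payment £5,442.71.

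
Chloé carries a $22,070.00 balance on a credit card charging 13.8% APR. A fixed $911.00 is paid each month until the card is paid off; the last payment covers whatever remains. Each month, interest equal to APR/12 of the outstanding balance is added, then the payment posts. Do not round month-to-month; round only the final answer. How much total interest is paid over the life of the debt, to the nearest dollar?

Monthly rate r = 13.8%/12 = 1.15% = 0.0115.
Payoff takes n = ⌈−ln(1 − rB₀/P)/ln(1+r)⌉ = ⌈28.560⌉ = 29 payments; the last is $511.15.
Total paid = 28·$911.00 + $511.15 = $26,019.15.
Total interest = total paid − principal = $26,019.15 − $22,070.00 = $3,949.15.

$3,949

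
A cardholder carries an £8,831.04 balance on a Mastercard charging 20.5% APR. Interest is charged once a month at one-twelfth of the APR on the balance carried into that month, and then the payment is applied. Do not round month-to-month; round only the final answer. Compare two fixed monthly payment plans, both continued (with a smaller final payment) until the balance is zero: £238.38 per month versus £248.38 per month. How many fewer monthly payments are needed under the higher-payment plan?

Monthly rate r = 20.5%/12 = 1.70833% = 0.0170833.
At £238.38/mo: n = ⌈−ln(1 − rB₀/P)/ln(1+r)⌉ = 60 payments (last £37.36); total interest = total paid − £8,831.04 = £5,270.74.
At £248.38/mo: 56 payments (last £48.59); total interest £4,878.45.
Payments saved = 60 − 56 = 4.

4 fewer payments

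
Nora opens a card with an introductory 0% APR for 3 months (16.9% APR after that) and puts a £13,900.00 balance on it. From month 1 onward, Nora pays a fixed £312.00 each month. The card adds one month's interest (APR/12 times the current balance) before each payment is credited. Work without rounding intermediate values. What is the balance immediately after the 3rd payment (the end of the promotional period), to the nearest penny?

Promo months 1–3 at r₀ = 0%/12 = 0; months 4+ at r₁ = 16.9%/12 = 0.0140833.
After month 3 (no interest yet): B = £13,900.00 − 3·£312.00 = £12,964.00.

£12,964.00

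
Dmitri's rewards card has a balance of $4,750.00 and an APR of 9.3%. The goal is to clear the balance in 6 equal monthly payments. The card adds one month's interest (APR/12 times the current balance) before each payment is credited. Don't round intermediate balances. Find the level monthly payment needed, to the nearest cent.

$813.28

Monthly rate r = 9.3%/12 = 0.775% = 0.00775.
Level-payment amortization: P = B₀·r / (1 − (1+r)^(−n)) = 4750.00·0.00775 / (1 − 1.00775^(−6)).
Denominator 1 − (1+r)^(−6) = 0.045264307.
P = 36.8125 / 0.045264307 ≈ 813.28.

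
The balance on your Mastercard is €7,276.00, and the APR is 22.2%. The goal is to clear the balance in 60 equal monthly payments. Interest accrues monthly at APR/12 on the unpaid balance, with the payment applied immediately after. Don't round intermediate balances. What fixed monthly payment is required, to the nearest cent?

€201.78

Monthly rate r = 22.2%/12 = 1.85% = 0.0185.
Level-payment amortization: P = B₀·r / (1 − (1+r)^(−n)) = 7276.00·0.0185 / (1 − 1.0185^(−60)).
Denominator 1 − (1+r)^(−60) = 0.667081446.
P = 134.606 / 0.667081446 ≈ 201.78.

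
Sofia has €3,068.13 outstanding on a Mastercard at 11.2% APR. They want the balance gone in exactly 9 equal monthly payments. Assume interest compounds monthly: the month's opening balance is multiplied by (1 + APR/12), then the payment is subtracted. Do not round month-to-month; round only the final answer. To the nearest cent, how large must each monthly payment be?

€357.01

Monthly rate r = 11.2%/12 = 0.933333% = 0.00933333.
Level-payment amortization: P = B₀·r / (1 − (1+r)^(−n)) = 3068.13·0.00933333 / (1 − 1.00933^(−9)).
Denominator 1 − (1+r)^(−9) = 0.0802104841.
P = 28.6359 / 0.0802104841 ≈ 357.01.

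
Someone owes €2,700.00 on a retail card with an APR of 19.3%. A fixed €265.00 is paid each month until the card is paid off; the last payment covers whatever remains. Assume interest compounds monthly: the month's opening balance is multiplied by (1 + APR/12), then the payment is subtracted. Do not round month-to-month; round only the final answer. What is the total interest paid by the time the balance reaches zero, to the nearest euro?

€273

Monthly rate r = 19.3%/12 = 1.60833% = 0.0160833.
Payoff takes n = ⌈−ln(1 − rB₀/P)/ln(1+r)⌉ = ⌈11.217⌉ = 12 payments; the last is €57.82.
Total paid = 11·€265.00 + €57.82 = €2,972.82.
Total interest = total paid − principal = €2,972.82 − €2,700.00 = €272.82.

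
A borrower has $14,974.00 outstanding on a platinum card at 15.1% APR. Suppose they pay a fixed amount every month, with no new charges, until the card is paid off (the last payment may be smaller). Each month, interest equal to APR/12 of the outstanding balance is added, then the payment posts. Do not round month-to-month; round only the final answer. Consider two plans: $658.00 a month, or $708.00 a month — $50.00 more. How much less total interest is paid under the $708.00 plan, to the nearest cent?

$232.38

Monthly rate r = 15.1%/12 = 1.25833% = 0.0125833.
At $658.00/mo: n = ⌈−ln(1 − rB₀/P)/ln(1+r)⌉ = 27 payments (last $644.51); total interest = total paid − $14,974.00 = $2,778.51.
At $708.00/mo: 25 payments (last $528.13); total interest $2,546.13.
Interest saved = $2,778.51 − $2,546.13 = $232.38.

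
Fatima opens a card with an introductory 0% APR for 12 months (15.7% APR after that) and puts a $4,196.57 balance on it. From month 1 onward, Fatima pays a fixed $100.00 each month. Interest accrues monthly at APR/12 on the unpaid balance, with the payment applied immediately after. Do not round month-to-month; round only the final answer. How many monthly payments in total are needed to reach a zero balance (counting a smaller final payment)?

Promo months 1–12 at r₀ = 0%/12 = 0; months 13+ at r₁ = 15.7%/12 = 0.0130833.
After month 12 (no interest yet): B = $4,196.57 − 12·$100.00 = $2,996.57.
Then at r₁ with $100.00/mo: n₂ = −ln(1 − r₁·B/P)/ln(1+r₁) ≈ 38.29 → 39 more payments.

51 payments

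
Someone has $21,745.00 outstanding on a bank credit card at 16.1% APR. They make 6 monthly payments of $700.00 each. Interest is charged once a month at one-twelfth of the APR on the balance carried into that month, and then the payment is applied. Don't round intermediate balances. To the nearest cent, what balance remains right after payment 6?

Monthly rate r = 16.1%/12 = 1.34167% = 0.0134167.
Each month: B ← B·(1+r) − $700.00.
Month 1: interest $291.75; balance after payment $21,336.75.
Month 2: interest $286.27; balance after payment $20,923.01.
Month 3: interest $280.72; balance after payment $20,503.73.
Month 4: interest $275.09; balance after payment $20,078.82.
Month 5: interest $269.39; balance after payment $19,648.21.
Month 6: interest $263.61; balance after payment $19,211.83.

$19,211.83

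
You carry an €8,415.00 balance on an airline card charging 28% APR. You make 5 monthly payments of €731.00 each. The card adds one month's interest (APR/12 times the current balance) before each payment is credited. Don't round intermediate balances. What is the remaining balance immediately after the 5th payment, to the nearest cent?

Monthly rate r = 28%/12 = 2.33333% = 0.0233333.
Each month: B ← B·(1+r) − €731.00.
Month 1: interest €196.35; balance after payment €7,880.35.
Month 2: interest €183.87; balance after payment €7,333.22.
Month 3: interest €171.11; balance after payment €6,773.33.
Month 4: interest €158.04; balance after payment €6,200.38.
Month 5: interest €144.68; balance after payment €5,614.05.

€5,614.05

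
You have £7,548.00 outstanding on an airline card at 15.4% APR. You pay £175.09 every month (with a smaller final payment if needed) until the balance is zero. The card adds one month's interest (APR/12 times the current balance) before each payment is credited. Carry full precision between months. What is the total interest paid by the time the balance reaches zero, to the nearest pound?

£3,515

Monthly rate r = 15.4%/12 = 1.28333% = 0.0128333.
Payoff takes n = ⌈−ln(1 − rB₀/P)/ln(1+r)⌉ = ⌈63.186⌉ = 64 payments; the last is £32.68.
Total paid = 63·£175.09 + £32.68 = £11,063.35.
Total interest = total paid − principal = £11,063.35 − £7,548.00 = £3,515.35.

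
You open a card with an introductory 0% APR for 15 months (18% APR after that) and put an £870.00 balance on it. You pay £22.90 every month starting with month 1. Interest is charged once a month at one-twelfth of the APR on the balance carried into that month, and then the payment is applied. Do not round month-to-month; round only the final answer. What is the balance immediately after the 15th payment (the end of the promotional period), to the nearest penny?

Promo months 1–15 at r₀ = 0%/12 = 0; months 16+ at r₁ = 18%/12 = 0.015.
After month 15 (no interest yet): B = £870.00 − 15·£22.90 = £526.50.

£526.50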